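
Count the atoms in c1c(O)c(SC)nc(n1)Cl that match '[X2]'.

4

Check the 10 heavy atoms by environment: 2× n (aromatic, X2) → match; 4× c (aromatic, X3) → no; 1× S (X2) → match; 1× C (X4) → no; 1× O (X2) → match; 1× Cl (X1) → no.
Summing the matching environments: 2 + 1 + 1 = 4 matching atoms.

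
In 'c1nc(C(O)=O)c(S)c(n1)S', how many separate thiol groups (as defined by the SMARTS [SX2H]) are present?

[SX2H] is the SMARTS for a thiol: an aliphatic sulfur with two connections, one being H.
The molecule carries 2 separate instances of a thiol (-SH) meeting every constraint; each maps to a distinct set of atoms, giving 2 matches.

2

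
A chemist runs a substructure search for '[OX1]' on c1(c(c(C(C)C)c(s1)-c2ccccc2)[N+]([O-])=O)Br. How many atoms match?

The query [OX1] means: aliphatic oxygen with one total connection — typically a carbonyl =O or an oxide.
Check the 18 heavy atoms by environment: 1× s (aromatic, X2) → no; 10× c (aromatic, X3) → no; 3× C (X4) → no; 1× N (charge +1, X3) → no; 1× O (charge -1, X1) → match; 1× O (X1) → match; 1× Br (X1) → no.
Summing the matching environments: 1 + 1 = 2 matching atoms.

2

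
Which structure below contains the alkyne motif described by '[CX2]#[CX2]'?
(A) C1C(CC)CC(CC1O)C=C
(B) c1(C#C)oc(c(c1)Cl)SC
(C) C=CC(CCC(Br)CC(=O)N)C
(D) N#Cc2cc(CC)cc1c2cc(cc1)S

B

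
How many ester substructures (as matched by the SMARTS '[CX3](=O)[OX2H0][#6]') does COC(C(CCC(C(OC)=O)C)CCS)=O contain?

[CX3](=O)[OX2H0][#6] is the SMARTS for an ester: a carbonyl carbon bonded to an oxygen that is itself bonded to carbon (no H on that O).
The molecule carries 2 separate instances of a methyl-ester group (-C(=O)OCH3) meeting every constraint; each maps to a distinct set of atoms, giving 2 matches.

2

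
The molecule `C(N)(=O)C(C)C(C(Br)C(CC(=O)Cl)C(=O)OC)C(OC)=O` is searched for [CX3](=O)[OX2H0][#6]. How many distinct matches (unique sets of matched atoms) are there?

[CX3](=O)[OX2H0][#6] is the SMARTS for an ester: a carbonyl carbon bonded to an oxygen that is itself bonded to carbon (no H on that O).
The molecule carries 2 separate instances of a methyl-ester group (-C(=O)OCH3) meeting every constraint; each maps to a distinct set of atoms, giving 2 matches.

2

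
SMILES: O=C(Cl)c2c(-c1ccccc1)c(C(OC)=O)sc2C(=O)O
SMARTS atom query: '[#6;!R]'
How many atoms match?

The query [#6;!R] means: carbon not in any ring.
Check the 21 heavy atoms by environment: 1× s (aromatic, in 5-ring) → no; 4× c (aromatic, in 5-ring) → no; 4× C (acyclic) → match; 5× O (acyclic) → no; 1× Cl (acyclic) → no; 6× c (aromatic, in 6-ring) → no.
That gives 4 matching atoms.

4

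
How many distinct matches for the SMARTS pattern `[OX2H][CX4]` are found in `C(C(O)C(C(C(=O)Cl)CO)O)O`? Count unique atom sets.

4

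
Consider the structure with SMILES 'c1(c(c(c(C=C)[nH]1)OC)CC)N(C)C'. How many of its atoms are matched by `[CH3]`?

4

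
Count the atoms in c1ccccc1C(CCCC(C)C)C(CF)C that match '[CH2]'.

4

The query [CH2] means: aliphatic carbon with exactly two hydrogens.
Check the 17 heavy atoms by environment: 4× C (H2) → match; 3× C (H1) → no; 1× F (H0) → no; 3× C (H3) → no; 1× c (aromatic, H0) → no; 5× c (aromatic, H1) → no.
That gives 4 matching atoms.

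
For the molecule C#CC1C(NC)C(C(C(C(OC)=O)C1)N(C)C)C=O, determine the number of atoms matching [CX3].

2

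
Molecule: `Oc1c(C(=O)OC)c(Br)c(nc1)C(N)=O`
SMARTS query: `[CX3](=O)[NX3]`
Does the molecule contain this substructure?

Yes

The pattern [CX3](=O)[NX3] describes a carbonyl carbon bonded to a trivalent nitrogen — an amide.
The molecule carries a primary amide (-C(=O)NH2), whose atoms satisfy every constraint of the query, so the pattern matches.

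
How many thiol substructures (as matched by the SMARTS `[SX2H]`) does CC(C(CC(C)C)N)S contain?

1

[SX2H] is the SMARTS for a thiol: an aliphatic sulfur with two connections, one being H.
Exactly one fragment in the molecule meets all constraints, giving 1 match.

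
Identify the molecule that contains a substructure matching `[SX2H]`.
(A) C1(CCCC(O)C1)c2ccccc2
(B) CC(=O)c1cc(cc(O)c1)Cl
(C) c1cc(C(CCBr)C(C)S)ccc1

C

[SX2H] describes an aliphatic sulfur with two connections, one being H (a thiol).
(A) has a hydroxyl group (-OH) but it is an -OH, not an -SH.
(B) has a hydroxyl group (-OH) but it is an -OH, not an -SH.
(C) contains a thiol (-SH), which satisfies every atom and bond constraint.
So the answer is (C).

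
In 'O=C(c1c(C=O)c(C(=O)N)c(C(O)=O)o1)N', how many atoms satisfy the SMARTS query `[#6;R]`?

The query [#6;R] means: carbon that is part of a ring.
Check the 16 heavy atoms by environment: 1× o (aromatic, in 5-ring) → no; 4× c (aromatic, in 5-ring) → match; 4× C (acyclic) → no; 5× O (acyclic) → no; 2× N (acyclic) → no.
That gives 4 matching atoms.

4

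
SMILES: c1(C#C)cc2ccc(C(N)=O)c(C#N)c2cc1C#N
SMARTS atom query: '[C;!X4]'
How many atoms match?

5

Check the 19 heavy atoms by environment: 10× c (aromatic, X3) → no; 4× C (X2) → match; 1× C (X3) → match; 1× O (X1) → no; 1× N (X3) → no; 2× N (X1) → no.
Summing the matching environments: 4 + 1 = 5 matching atoms.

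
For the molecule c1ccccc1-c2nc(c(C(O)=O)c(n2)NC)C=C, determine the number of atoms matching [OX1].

1

Check the 19 heavy atoms by environment: 2× n (aromatic, X2) → no; 10× c (aromatic, X3) → no; 1× N (X3) → no; 1× C (X4) → no; 3× C (X3) → no; 1× O (X1) → match; 1× O (X2) → no.
That gives 1 matching atom.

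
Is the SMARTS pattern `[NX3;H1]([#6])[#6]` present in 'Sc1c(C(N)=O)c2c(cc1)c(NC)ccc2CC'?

Yes

The pattern [NX3;H1]([#6])[#6] describes a trivalent nitrogen with one H, bonded to two carbons — a secondary amine.
The molecule carries an N-methylamino group (-NHCH3), whose atoms satisfy every constraint of the query, so the pattern matches.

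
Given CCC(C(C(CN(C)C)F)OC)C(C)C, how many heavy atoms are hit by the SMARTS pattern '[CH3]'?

The query [CH3] means: aliphatic carbon with exactly three hydrogens.
Check the 15 heavy atoms by environment: 2× C (H2) → no; 4× C (H1) → no; 6× C (H3) → match; 1× F (H0) → no; 1× O (H0) → no; 1× N (H0) → no.
That gives 6 matching atoms.

6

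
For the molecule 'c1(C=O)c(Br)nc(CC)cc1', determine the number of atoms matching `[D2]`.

The query [D2] means: atom with exactly two heavy-atom neighbours.
Check the 11 heavy atoms by environment: 1× n (aromatic, D2) → match; 3× c (aromatic, D3) → no; 2× c (aromatic, D2) → match; 2× C (D2) → match; 1× C (D1) → no; 1× O (D1) → no; 1× Br (D1) → no.
Summing the matching environments: 1 + 2 + 2 = 5 matching atoms.

5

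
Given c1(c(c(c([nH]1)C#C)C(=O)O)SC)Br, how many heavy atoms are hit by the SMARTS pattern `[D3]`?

5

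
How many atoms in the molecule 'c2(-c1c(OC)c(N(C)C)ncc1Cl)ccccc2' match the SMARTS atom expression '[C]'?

The query [C] means: uppercase C matches aliphatic (non-aromatic) carbon only.
Check the 18 heavy atoms by environment: 1× n (aromatic) → no; 11× c (aromatic) → no; 1× N → no; 3× C → match; 1× Cl → no; 1× O → no.
That gives 3 matching atoms.

3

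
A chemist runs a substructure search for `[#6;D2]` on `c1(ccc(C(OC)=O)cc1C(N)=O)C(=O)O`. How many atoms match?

The query [#6;D2] means: any carbon bonded to exactly two heavy atoms.
Check the 16 heavy atoms by environment: 3× c (aromatic, D3) → no; 3× c (aromatic, D2) → match; 3× C (D3) → no; 4× O (D1) → no; 1× N (D1) → no; 1× O (D2) → no; 1× C (D1) → no.
That gives 3 matching atoms.

3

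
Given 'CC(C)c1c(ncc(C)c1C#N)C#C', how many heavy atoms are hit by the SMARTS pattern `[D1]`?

5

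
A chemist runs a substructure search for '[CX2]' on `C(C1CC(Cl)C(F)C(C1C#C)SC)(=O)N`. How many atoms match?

Check the 15 heavy atoms by environment: 7× C (X4) → no; 1× F (X1) → no; 1× S (X2) → no; 1× Cl (X1) → no; 1× C (X3) → no; 1× O (X1) → no; 1× N (X3) → no; 2× C (X2) → match.
That gives 2 matching atoms.

2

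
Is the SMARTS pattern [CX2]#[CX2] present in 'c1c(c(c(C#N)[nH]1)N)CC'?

The pattern [CX2]#[CX2] describes a carbon-carbon triple bond — an alkyne.
The closest candidate here is a nitrile (-C#N), but the triple bond is C#N, not C#C. No other fragment satisfies the full query, so there is no match.

No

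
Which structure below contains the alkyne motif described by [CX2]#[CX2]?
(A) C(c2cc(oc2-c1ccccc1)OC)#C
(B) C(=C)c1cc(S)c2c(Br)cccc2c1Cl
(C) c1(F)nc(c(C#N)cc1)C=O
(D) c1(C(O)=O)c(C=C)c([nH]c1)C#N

[CX2]#[CX2] describes a carbon-carbon triple bond (an alkyne).
(A) contains an ethynyl group (-C#CH), which satisfies every atom and bond constraint.
(B) has a vinyl group (-CH=CH2) but the C=C is a double bond; both carbons are CX3, not CX2.
(C) has a nitrile (-C#N) but the triple bond is C#N, not C#C.
(D) has a vinyl group (-CH=CH2) but the C=C is a double bond; both carbons are CX3, not CX2.
So the answer is (A).

A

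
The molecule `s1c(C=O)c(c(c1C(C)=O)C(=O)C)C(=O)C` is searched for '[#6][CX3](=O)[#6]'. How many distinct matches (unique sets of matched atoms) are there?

[#6][CX3](=O)[#6] is the SMARTS for a ketone: a carbonyl carbon (no H) flanked by two carbons.
The molecule carries 3 separate instances of an acetyl/ketone group (-C(=O)CH3) meeting every constraint; each maps to a distinct set of atoms, giving 3 matches.

3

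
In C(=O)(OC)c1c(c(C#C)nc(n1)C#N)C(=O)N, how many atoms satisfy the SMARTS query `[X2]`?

6

Check the 17 heavy atoms by environment: 2× n (aromatic, X2) → match; 4× c (aromatic, X3) → no; 3× C (X2) → match; 1× N (X1) → no; 2× C (X3) → no; 2× O (X1) → no; 1× N (X3) → no; 1× O (X2) → match; 1× C (X4) → no.
Summing the matching environments: 2 + 3 + 1 = 6 matching atoms.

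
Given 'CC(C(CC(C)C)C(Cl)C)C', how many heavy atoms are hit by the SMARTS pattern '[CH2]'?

1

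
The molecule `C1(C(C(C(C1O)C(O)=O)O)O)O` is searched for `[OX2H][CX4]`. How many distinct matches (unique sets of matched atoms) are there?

[OX2H][CX4] is the SMARTS for an aliphatic alcohol: a hydroxyl oxygen bound to an sp3 (X4) carbon.
The molecule carries 4 separate instances of a hydroxyl group (-OH) meeting every constraint; each maps to a distinct set of atoms, giving 4 matches.

4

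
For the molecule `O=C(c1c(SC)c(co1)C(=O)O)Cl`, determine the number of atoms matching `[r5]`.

5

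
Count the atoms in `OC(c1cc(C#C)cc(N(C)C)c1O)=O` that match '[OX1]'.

The query [OX1] means: aliphatic oxygen with one total connection — typically a carbonyl =O or an oxide.
Check the 15 heavy atoms by environment: 6× c (aromatic, X3) → no; 2× O (X2) → no; 2× C (X2) → no; 1× C (X3) → no; 1× O (X1) → match; 1× N (X3) → no; 2× C (X4) → no.
That gives 1 matching atom.

1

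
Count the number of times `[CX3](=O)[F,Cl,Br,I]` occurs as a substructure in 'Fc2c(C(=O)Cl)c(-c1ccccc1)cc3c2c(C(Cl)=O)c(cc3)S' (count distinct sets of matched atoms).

[CX3](=O)[F,Cl,Br,I] is the SMARTS for an acyl halide: a carbonyl carbon bonded to a halogen.
The molecule carries 2 separate instances of an acyl chloride (-C(=O)Cl) meeting every constraint; each maps to a distinct set of atoms, giving 2 matches.

2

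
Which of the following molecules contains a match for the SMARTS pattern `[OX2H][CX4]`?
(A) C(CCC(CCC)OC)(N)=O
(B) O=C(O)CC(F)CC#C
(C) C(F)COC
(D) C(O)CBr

D

[OX2H][CX4] describes a hydroxyl oxygen bound to an sp3 (X4) carbon (an aliphatic alcohol).
(A) has a methoxy ether (-OCH3) but the oxygen has H0 (ether), not H1.
(B) has a carboxylic acid group (-C(=O)OH) but the -OH is on a CX3 carbonyl carbon, not a CX4 carbon.
(C) has a methoxy ether (-OCH3) but the oxygen has H0 (ether), not H1.
(D) contains a hydroxyl group (-OH), which satisfies every atom and bond constraint.
So the answer is (D).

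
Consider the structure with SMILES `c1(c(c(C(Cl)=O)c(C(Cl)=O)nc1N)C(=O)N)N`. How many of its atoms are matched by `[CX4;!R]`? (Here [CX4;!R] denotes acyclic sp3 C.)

Check the 17 heavy atoms by environment: 1× n (aromatic, X2, in 6-ring) → no; 5× c (aromatic, X3, in 6-ring) → no; 3× C (X3, acyclic) → no; 3× O (X1, acyclic) → no; 2× Cl (X1, acyclic) → no; 3× N (X3, acyclic) → no.
No environment satisfies the query, so 0 matching atoms.

0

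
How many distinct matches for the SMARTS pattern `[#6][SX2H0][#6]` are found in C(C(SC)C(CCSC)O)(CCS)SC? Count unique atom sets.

3

[#6][SX2H0][#6] is the SMARTS for a thioether: an aliphatic sulfur bridging two carbons with no H on the sulfur.
The molecule carries 3 separate instances of a methylthio ether (-SCH3) meeting every constraint; each maps to a distinct set of atoms, giving 3 matches.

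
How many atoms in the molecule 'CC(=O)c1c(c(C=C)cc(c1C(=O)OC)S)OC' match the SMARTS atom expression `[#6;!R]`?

The query [#6;!R] means: carbon not in any ring.
Check the 18 heavy atoms by environment: 6× c (aromatic, in 6-ring) → no; 1× S (acyclic) → no; 7× C (acyclic) → match; 4× O (acyclic) → no.
That gives 7 matching atoms.

7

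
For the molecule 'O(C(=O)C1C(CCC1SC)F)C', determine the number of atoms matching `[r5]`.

5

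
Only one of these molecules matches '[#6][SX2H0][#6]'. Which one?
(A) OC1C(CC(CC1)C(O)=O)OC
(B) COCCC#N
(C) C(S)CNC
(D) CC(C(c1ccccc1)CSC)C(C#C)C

D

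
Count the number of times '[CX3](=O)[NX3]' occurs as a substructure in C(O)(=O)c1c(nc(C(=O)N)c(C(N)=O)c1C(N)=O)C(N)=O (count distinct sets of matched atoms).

[CX3](=O)[NX3] is the SMARTS for an amide: a carbonyl carbon bonded to a trivalent nitrogen.
The molecule carries 4 separate instances of a primary amide (-C(=O)NH2) meeting every constraint; each maps to a distinct set of atoms, giving 4 matches.

4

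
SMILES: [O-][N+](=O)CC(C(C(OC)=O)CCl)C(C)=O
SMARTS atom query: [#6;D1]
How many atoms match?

The query [#6;D1] means: carbon bonded to exactly one heavy atom.
Check the 15 heavy atoms by environment: 2× C (D2) → no; 4× C (D3) → no; 3× O (D1) → no; 1× O (D2) → no; 2× C (D1) → match; 1× N (charge +1, D3) → no; 1× O (charge -1, D1) → no; 1× Cl (D1) → no.
That gives 2 matching atoms.

2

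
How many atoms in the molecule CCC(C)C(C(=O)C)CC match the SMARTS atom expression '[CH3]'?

4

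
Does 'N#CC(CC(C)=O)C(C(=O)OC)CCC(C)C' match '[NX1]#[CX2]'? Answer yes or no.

Yes

The pattern [NX1]#[CX2] describes a nitrogen triple-bonded to a two-connected carbon — a nitrile.
The molecule carries a nitrile (-C#N), whose atoms satisfy every constraint of the query, so the pattern matches.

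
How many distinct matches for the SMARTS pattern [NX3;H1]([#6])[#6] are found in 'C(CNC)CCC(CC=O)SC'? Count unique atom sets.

[NX3;H1]([#6])[#6] is the SMARTS for a secondary amine: a trivalent nitrogen with one H, bonded to two carbons.
Exactly one fragment in the molecule meets all constraints, giving 1 match.

1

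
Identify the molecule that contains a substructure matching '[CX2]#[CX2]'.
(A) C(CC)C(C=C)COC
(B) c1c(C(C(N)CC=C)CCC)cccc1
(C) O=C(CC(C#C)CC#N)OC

[CX2]#[CX2] describes a carbon-carbon triple bond (an alkyne).
(A) has a vinyl group (-CH=CH2) but the C=C is a double bond; both carbons are CX3, not CX2.
(B) has a vinyl group (-CH=CH2) but the C=C is a double bond; both carbons are CX3, not CX2.
(C) contains an ethynyl group (-C#CH), which satisfies every atom and bond constraint.
So the answer is (C).

C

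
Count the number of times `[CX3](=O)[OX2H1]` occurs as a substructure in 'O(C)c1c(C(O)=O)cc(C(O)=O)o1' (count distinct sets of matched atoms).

2

[CX3](=O)[OX2H1] is the SMARTS for a carboxylic acid: an sp2 carbon double-bonded to O and single-bonded to an -OH oxygen.
The molecule carries 2 separate instances of a carboxylic acid group (-C(=O)OH) meeting every constraint; each maps to a distinct set of atoms, giving 2 matches.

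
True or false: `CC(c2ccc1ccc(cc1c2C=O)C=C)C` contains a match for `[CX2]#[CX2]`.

The pattern [CX2]#[CX2] describes a carbon-carbon triple bond — an alkyne.
The closest candidate here is a vinyl group (-CH=CH2), but the C=C is a double bond; both carbons are CX3, not CX2. No other fragment satisfies the full query, so there is no match.

False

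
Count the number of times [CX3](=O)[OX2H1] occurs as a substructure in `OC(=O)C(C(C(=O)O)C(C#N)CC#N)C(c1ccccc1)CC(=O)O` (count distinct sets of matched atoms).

3

[CX3](=O)[OX2H1] is the SMARTS for a carboxylic acid: an sp2 carbon double-bonded to O and single-bonded to an -OH oxygen.
The molecule carries 3 separate instances of a carboxylic acid group (-C(=O)OH) meeting every constraint; each maps to a distinct set of atoms, giving 3 matches.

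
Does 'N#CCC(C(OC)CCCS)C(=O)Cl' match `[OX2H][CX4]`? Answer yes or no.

No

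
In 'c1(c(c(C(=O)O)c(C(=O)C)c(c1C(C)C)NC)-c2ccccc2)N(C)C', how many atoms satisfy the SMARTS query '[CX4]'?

7

The query [CX4] means: C with X4: aliphatic carbon with exactly 4 total connections (bonds + H).
Check the 26 heavy atoms by environment: 12× c (aromatic, X3) → no; 2× N (X3) → no; 7× C (X4) → match; 2× C (X3) → no; 2× O (X1) → no; 1× O (X2) → no.
That gives 7 matching atoms.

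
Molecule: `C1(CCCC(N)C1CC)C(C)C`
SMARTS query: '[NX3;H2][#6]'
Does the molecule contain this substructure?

The pattern [NX3;H2][#6] describes a trivalent nitrogen with two H attached to carbon — a primary amine.
The molecule carries a primary amino group (-NH2), whose atoms satisfy every constraint of the query, so the pattern matches.

Yes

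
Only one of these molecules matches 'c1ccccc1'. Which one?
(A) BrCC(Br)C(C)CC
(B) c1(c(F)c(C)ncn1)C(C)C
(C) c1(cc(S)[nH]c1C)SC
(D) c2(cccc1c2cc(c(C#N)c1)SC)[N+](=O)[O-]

c1ccccc1 describes six aromatic carbons in a ring (a benzene ring).
(A) has a methyl group (-CH3) but no six-membered all-carbon aromatic ring is present.
(B) has a methyl group (-CH3) but no six-membered all-carbon aromatic ring is present.
(C) has a methyl group (-CH3) but no six-membered all-carbon aromatic ring is present.
(D) contains the required atom environment, so the pattern matches.
So the answer is (D).

D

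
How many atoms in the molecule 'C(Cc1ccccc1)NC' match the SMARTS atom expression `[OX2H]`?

0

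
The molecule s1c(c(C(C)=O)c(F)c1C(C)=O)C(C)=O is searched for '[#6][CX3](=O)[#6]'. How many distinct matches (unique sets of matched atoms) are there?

3

[#6][CX3](=O)[#6] is the SMARTS for a ketone: a carbonyl carbon (no H) flanked by two carbons.
The molecule carries 3 separate instances of an acetyl/ketone group (-C(=O)CH3) meeting every constraint; each maps to a distinct set of atoms, giving 3 matches.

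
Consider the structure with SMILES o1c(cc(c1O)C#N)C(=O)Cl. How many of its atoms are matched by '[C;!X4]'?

The query [C;!X4] means: aliphatic carbon that does not have four total connections.
Check the 11 heavy atoms by environment: 1× o (aromatic, X2) → no; 4× c (aromatic, X3) → no; 1× C (X3) → match; 1× O (X1) → no; 1× Cl (X1) → no; 1× C (X2) → match; 1× N (X1) → no; 1× O (X2) → no.
Summing the matching environments: 1 + 1 = 2 matching atoms.

2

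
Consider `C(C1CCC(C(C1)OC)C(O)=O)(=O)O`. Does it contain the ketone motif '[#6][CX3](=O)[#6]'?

The pattern [#6][CX3](=O)[#6] describes a carbonyl carbon (no H) flanked by two carbons — a ketone.
The closest candidate here is a carboxylic acid group (-C(=O)OH), but one neighbour of the carbonyl carbon is O, not C. No other fragment satisfies the full query, so there is no match.

No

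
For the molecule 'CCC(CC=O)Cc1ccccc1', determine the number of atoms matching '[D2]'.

The query [D2] means: atom with exactly two heavy-atom neighbours.
Check the 13 heavy atoms by environment: 4× C (D2) → match; 1× C (D3) → no; 1× O (D1) → no; 1× c (aromatic, D3) → no; 5× c (aromatic, D2) → match; 1× C (D1) → no.
Summing the matching environments: 4 + 5 = 9 matching atoms.

9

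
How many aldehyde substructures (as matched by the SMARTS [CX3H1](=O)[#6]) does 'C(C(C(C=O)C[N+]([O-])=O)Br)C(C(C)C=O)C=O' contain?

3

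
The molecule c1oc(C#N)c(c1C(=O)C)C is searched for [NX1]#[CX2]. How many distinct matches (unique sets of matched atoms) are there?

1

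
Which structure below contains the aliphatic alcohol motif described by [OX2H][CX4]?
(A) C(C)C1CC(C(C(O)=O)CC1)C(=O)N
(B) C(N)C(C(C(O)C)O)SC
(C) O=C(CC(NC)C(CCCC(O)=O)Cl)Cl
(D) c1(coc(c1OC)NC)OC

B

[OX2H][CX4] describes a hydroxyl oxygen bound to an sp3 (X4) carbon (an aliphatic alcohol).
(A) has a carboxylic acid group (-C(=O)OH) but the -OH is on a CX3 carbonyl carbon, not a CX4 carbon.
(B) contains a hydroxyl group (-OH), which satisfies every atom and bond constraint.
(C) has a carboxylic acid group (-C(=O)OH) but the -OH is on a CX3 carbonyl carbon, not a CX4 carbon.
(D) has a methoxy ether (-OCH3) but the oxygen has H0 (ether), not H1.
So the answer is (B).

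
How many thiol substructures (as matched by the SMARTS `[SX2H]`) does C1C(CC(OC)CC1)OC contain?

0

[SX2H] is the SMARTS for a thiol: an aliphatic sulfur with two connections, one being H.
No fragment in the molecule satisfies every constraint, giving 0 matches.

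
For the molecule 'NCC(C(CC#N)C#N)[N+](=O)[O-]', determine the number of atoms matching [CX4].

4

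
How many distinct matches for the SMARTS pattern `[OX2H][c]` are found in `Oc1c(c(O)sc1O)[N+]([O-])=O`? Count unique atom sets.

3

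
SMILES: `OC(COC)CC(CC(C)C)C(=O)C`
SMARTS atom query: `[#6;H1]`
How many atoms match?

3

The query [#6;H1] means: any carbon bearing exactly one hydrogen.
Check the 14 heavy atoms by environment: 3× C (H2) → no; 3× C (H1) → match; 2× O (H0) → no; 4× C (H3) → no; 1× O (H1) → no; 1× C (H0) → no.
That gives 3 matching atoms.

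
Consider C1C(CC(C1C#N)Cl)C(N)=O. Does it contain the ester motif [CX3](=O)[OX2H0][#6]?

The pattern [CX3](=O)[OX2H0][#6] describes a carbonyl carbon bonded to an oxygen that is itself bonded to carbon (no H on that O) — an ester.
The closest candidate here is a primary amide (-C(=O)NH2), but the carbonyl is bonded to N, not to an O-C linkage. No other fragment satisfies the full query, so there is no match.

No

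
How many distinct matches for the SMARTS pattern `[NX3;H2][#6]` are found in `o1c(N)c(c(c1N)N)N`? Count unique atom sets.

4

[NX3;H2][#6] is the SMARTS for a primary amine: a trivalent nitrogen with two H attached to carbon.
The molecule carries 4 separate instances of a primary amino group (-NH2) meeting every constraint; each maps to a distinct set of atoms, giving 4 matches.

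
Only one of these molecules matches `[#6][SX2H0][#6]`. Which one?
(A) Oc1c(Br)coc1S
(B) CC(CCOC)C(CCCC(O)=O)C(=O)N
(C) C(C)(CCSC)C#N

C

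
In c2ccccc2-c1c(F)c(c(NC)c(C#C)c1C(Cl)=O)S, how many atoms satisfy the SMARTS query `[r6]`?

The query [r6] means: r6 matches atoms in a six-membered ring.
Check the 21 heavy atoms by environment: 12× c (aromatic, in 6-ring) → match; 1× S (acyclic) → no; 1× F (acyclic) → no; 4× C (acyclic) → no; 1× N (acyclic) → no; 1× O (acyclic) → no; 1× Cl (acyclic) → no.
That gives 12 matching atoms.

12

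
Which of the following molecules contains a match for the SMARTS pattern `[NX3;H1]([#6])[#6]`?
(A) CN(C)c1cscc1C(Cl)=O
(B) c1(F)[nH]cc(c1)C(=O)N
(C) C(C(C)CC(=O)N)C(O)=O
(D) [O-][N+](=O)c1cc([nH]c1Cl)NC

D

[NX3;H1]([#6])[#6] describes a trivalent nitrogen with one H, bonded to two carbons (a secondary amine).
(A) has a dimethylamino group (-N(CH3)2) but the nitrogen has H0, not H1.
(B) has a primary amide (-C(=O)NH2) but the -C(=O)NH2 nitrogen has H2, not H1.
(C) has a primary amide (-C(=O)NH2) but the -C(=O)NH2 nitrogen has H2, not H1.
(D) contains an N-methylamino group (-NHCH3), which satisfies every atom and bond constraint.
So the answer is (D).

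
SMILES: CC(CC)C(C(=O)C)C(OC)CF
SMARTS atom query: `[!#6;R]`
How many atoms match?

Check the 13 heavy atoms by environment: 10× C (acyclic) → no; 1× F (acyclic) → no; 2× O (acyclic) → no.
No environment satisfies the query, so 0 matching atoms.

0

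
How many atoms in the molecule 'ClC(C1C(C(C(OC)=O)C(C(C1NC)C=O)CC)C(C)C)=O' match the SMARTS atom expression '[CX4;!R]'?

7

Check the 22 heavy atoms by environment: 6× C (X4, in 6-ring) → no; 3× C (X3, acyclic) → no; 3× O (X1, acyclic) → no; 1× O (X2, acyclic) → no; 7× C (X4, acyclic) → match; 1× Cl (X1, acyclic) → no; 1× N (X3, acyclic) → no.
That gives 7 matching atoms.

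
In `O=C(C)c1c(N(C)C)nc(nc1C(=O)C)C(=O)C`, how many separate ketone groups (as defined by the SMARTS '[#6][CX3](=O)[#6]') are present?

3

[#6][CX3](=O)[#6] is the SMARTS for a ketone: a carbonyl carbon (no H) flanked by two carbons.
The molecule carries 3 separate instances of an acetyl/ketone group (-C(=O)CH3) meeting every constraint; each maps to a distinct set of atoms, giving 3 matches.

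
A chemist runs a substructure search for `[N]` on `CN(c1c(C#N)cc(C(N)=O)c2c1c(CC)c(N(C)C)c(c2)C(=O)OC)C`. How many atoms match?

4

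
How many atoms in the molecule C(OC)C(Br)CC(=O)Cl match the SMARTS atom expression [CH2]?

2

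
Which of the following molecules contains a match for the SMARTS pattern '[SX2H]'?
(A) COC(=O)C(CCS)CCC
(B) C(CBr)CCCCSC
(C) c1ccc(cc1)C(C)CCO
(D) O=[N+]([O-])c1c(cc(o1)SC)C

[SX2H] describes an aliphatic sulfur with two connections, one being H (a thiol).
(A) contains a thiol (-SH), which satisfies every atom and bond constraint.
(B) has a methylthio ether (-SCH3) but the sulfur has H0 (bonded to two carbons), not H1.
(C) has a hydroxyl group (-OH) but it is an -OH, not an -SH.
(D) has a methylthio ether (-SCH3) but the sulfur has H0 (bonded to two carbons), not H1.
So the answer is (A).

A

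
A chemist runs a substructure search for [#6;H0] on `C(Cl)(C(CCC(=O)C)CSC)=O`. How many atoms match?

The query [#6;H0] means: any carbon with no attached hydrogen.
Check the 12 heavy atoms by environment: 3× C (H2) → no; 1× C (H1) → no; 2× C (H0) → match; 2× O (H0) → no; 1× Cl (H0) → no; 1× S (H0) → no; 2× C (H3) → no.
That gives 2 matching atoms.

2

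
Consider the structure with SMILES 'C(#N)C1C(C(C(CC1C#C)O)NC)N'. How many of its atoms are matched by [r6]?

6

Check the 14 heavy atoms by environment: 6× C (in 6-ring) → match; 1× O (acyclic) → no; 3× N (acyclic) → no; 4× C (acyclic) → no.
That gives 6 matching atoms.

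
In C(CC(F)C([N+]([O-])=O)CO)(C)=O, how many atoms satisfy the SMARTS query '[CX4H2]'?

2

The query [CX4H2] means: sp3 carbon (X4) with exactly two hydrogens.
Check the 12 heavy atoms by environment: 2× C (H2, X4) → match; 2× C (H1, X4) → no; 1× N (charge +1, H0, X3) → no; 1× O (charge -1, H0, X1) → no; 2× O (H0, X1) → no; 1× F (H0, X1) → no; 1× C (H0, X3) → no; 1× C (H3, X4) → no; 1× O (H1, X2) → no.
That gives 2 matching atoms.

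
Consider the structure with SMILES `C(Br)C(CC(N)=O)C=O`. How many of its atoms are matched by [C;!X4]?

2

The query [C;!X4] means: aliphatic carbon that does not have four total connections.
Check the 9 heavy atoms by environment: 3× C (X4) → no; 2× C (X3) → match; 2× O (X1) → no; 1× Br (X1) → no; 1× N (X3) → no.
That gives 2 matching atoms.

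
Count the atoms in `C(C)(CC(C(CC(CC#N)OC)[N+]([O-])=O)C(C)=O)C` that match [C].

13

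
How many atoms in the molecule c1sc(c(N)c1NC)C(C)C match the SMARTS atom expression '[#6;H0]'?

3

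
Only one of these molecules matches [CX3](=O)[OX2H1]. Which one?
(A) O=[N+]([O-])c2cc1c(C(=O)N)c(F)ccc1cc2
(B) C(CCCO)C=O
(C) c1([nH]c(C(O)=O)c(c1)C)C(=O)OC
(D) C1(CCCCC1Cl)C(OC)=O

C

[CX3](=O)[OX2H1] describes an sp2 carbon double-bonded to O and single-bonded to an -OH oxygen (a carboxylic acid).
(A) has a primary amide (-C(=O)NH2) but the carbonyl is bonded to N, not to an -OH oxygen.
(B) has an aldehyde (-CHO) but there is no singly-bonded oxygen on the carbonyl carbon.
(C) contains a carboxylic acid group (-C(=O)OH), which satisfies every atom and bond constraint.
(D) has a methyl-ester group (-C(=O)OCH3) but the singly-bonded O has no H (OX2H0, not OX2H1).
So the answer is (C).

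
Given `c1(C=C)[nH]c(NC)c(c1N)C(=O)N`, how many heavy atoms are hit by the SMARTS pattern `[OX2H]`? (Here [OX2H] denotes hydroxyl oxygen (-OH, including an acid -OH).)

0

Check the 13 heavy atoms by environment: 1× n (aromatic, H1, X3) → no; 4× c (aromatic, H0, X3) → no; 1× C (H1, X3) → no; 1× C (H2, X3) → no; 1× N (H1, X3) → no; 1× C (H3, X4) → no; 2× N (H2, X3) → no; 1× C (H0, X3) → no; 1× O (H0, X1) → no.
No environment satisfies the query, so 0 matching atoms.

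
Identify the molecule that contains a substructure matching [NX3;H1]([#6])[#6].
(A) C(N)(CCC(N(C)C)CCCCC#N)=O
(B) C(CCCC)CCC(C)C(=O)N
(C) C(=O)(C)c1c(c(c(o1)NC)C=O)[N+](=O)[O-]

[NX3;H1]([#6])[#6] describes a trivalent nitrogen with one H, bonded to two carbons (a secondary amine).
(A) has a dimethylamino group (-N(CH3)2) but the nitrogen has H0, not H1.
(B) has a primary amide (-C(=O)NH2) but the -C(=O)NH2 nitrogen has H2, not H1.
(C) contains an N-methylamino group (-NHCH3), which satisfies every atom and bond constraint.
So the answer is (C).

C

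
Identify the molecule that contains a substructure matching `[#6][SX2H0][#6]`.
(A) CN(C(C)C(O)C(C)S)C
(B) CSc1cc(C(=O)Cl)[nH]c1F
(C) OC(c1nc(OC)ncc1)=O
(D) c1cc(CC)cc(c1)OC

B

[#6][SX2H0][#6] describes an aliphatic sulfur bridging two carbons with no H on the sulfur (a thioether).
(A) has a thiol (-SH) but the sulfur has H1, not H0 bridging two carbons.
(B) contains a methylthio ether (-SCH3), which satisfies every atom and bond constraint.
(C) has a methoxy ether (-OCH3) but the bridging atom is O, not S.
(D) has a methoxy ether (-OCH3) but the bridging atom is O, not S.
So the answer is (B).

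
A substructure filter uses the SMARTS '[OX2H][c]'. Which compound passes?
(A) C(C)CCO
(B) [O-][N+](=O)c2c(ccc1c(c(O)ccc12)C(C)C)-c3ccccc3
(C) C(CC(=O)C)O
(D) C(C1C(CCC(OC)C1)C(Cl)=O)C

B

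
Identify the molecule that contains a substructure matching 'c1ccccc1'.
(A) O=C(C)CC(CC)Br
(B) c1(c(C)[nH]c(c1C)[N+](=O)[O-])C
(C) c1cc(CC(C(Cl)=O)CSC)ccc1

c1ccccc1 describes six aromatic carbons in a ring (a benzene ring).
(A) has a methyl group (-CH3) but no six-membered all-carbon aromatic ring is present.
(B) has a methyl group (-CH3) but no six-membered all-carbon aromatic ring is present.
(C) contains a phenyl ring, which satisfies every atom and bond constraint.
So the answer is (C).

C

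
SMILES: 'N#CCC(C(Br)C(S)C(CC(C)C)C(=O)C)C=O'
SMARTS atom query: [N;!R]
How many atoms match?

The query [N;!R] means: aliphatic nitrogen not in a ring.
Check the 18 heavy atoms by environment: 13× C (acyclic) → no; 1× N (acyclic) → match; 1× Br (acyclic) → no; 1× S (acyclic) → no; 2× O (acyclic) → no.
That gives 1 matching atom.

1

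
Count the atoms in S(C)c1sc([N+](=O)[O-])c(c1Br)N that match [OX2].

The query [OX2] means: aliphatic oxygen with two total connections — ether, hydroxyl, or ester single-bond O.
Check the 12 heavy atoms by environment: 1× s (aromatic, X2) → no; 4× c (aromatic, X3) → no; 1× S (X2) → no; 1× C (X4) → no; 1× N (X3) → no; 1× N (charge +1, X3) → no; 1× O (charge -1, X1) → no; 1× O (X1) → no; 1× Br (X1) → no.
No environment satisfies the query, so 0 matching atoms.

0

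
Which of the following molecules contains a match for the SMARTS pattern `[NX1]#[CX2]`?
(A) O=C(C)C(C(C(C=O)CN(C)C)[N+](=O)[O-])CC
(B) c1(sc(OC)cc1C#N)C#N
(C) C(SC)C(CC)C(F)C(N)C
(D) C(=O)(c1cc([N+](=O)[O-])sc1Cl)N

B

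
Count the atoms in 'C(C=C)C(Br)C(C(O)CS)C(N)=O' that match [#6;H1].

4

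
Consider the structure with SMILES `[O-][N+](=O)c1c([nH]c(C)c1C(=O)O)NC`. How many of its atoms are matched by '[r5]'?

5

Check the 14 heavy atoms by environment: 1× n (aromatic, in 5-ring) → match; 4× c (aromatic, in 5-ring) → match; 3× C (acyclic) → no; 3× O (acyclic) → no; 1× N (acyclic) → no; 1× N (charge +1, acyclic) → no; 1× O (charge -1, acyclic) → no.
Summing the matching environments: 1 + 4 = 5 matching atoms.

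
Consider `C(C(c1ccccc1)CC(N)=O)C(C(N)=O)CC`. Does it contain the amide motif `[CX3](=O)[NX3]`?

Yes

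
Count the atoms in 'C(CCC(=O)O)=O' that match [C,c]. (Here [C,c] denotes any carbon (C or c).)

4

The query [C,c] means: comma = OR; matches aliphatic or aromatic carbon — same as #6.
Check the 7 heavy atoms by environment: 4× C → match; 3× O → no.
That gives 4 matching atoms.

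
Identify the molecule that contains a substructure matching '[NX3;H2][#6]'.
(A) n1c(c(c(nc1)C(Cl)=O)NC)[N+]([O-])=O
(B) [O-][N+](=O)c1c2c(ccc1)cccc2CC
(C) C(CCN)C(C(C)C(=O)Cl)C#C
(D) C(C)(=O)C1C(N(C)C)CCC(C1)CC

C

[NX3;H2][#6] describes a trivalent nitrogen with two H attached to carbon (a primary amine).
(A) has a nitro group (-[N+](=O)[O-]) but the nitrogen is [N+] with no H, not NX3H2.
(B) has a nitro group (-[N+](=O)[O-]) but the nitrogen is [N+] with no H, not NX3H2.
(C) contains a primary amino group (-NH2), which satisfies every atom and bond constraint.
(D) has a dimethylamino group (-N(CH3)2) but the nitrogen has H0, not H2.
So the answer is (C).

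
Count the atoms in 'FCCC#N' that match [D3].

0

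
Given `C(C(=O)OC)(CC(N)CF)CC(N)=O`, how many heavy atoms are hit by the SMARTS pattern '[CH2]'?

The query [CH2] means: aliphatic carbon with exactly two hydrogens.
Check the 14 heavy atoms by environment: 3× C (H2) → match; 2× C (H1) → no; 1× F (H0) → no; 2× C (H0) → no; 3× O (H0) → no; 2× N (H2) → no; 1× C (H3) → no.
That gives 3 matching atoms.

3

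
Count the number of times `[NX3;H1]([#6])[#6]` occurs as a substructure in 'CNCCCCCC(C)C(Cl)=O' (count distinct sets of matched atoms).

[NX3;H1]([#6])[#6] is the SMARTS for a secondary amine: a trivalent nitrogen with one H, bonded to two carbons.
Exactly one fragment in the molecule meets all constraints, giving 1 match.

1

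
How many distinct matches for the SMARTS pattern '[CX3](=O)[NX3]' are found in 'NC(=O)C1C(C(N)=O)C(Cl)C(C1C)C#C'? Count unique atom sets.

2

[CX3](=O)[NX3] is the SMARTS for an amide: a carbonyl carbon bonded to a trivalent nitrogen.
The molecule carries 2 separate instances of a primary amide (-C(=O)NH2) meeting every constraint; each maps to a distinct set of atoms, giving 2 matches.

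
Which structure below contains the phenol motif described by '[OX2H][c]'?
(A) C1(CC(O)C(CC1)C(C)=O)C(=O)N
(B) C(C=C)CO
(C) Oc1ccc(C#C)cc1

[OX2H][c] describes a hydroxyl oxygen attached to an aromatic carbon (a phenol).
(A) has a hydroxyl group (-OH) but the -OH is on an aliphatic carbon, not an aromatic c.
(B) has a hydroxyl group (-OH) but the -OH is on an aliphatic carbon, not an aromatic c.
(C) contains a hydroxyl group (-OH), which satisfies every atom and bond constraint.
So the answer is (C).

C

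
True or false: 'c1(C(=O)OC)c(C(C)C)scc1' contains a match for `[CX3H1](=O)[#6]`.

False

The pattern [CX3H1](=O)[#6] describes an sp2 carbon with one H, double-bonded to O and single-bonded to carbon — an aldehyde.
The closest candidate here is a methyl-ester group (-C(=O)OCH3), but the carbonyl carbon has H0, not H1. No other fragment satisfies the full query, so there is no match.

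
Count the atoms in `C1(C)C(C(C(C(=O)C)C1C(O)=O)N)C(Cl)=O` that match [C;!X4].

Check the 16 heavy atoms by environment: 7× C (X4) → no; 3× C (X3) → match; 3× O (X1) → no; 1× O (X2) → no; 1× N (X3) → no; 1× Cl (X1) → no.
That gives 3 matching atoms.

3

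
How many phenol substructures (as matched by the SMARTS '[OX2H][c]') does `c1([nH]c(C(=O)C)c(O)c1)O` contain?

2

[OX2H][c] is the SMARTS for a phenol: a hydroxyl oxygen attached to an aromatic carbon.
The molecule carries 2 separate instances of a hydroxyl group (-OH) meeting every constraint; each maps to a distinct set of atoms, giving 2 matches.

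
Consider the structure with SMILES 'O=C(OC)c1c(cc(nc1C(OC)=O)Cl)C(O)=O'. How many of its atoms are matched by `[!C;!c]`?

The query [!C;!c] means: neither aliphatic nor aromatic carbon — same as [!#6].
Check the 18 heavy atoms by environment: 1× n (aromatic) → match; 5× c (aromatic) → no; 5× C → no; 6× O → match; 1× Cl → match.
Summing the matching environments: 1 + 6 + 1 = 8 matching atoms.

8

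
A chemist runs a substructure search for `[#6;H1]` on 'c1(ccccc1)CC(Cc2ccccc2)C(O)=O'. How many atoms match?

11

The query [#6;H1] means: any carbon bearing exactly one hydrogen.
Check the 18 heavy atoms by environment: 2× C (H2) → no; 1× C (H1) → match; 2× c (aromatic, H0) → no; 10× c (aromatic, H1) → match; 1× C (H0) → no; 1× O (H0) → no; 1× O (H1) → no.
Summing the matching environments: 1 + 10 = 11 matching atoms.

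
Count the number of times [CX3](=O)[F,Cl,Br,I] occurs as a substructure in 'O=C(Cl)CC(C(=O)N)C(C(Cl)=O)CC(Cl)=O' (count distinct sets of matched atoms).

3

[CX3](=O)[F,Cl,Br,I] is the SMARTS for an acyl halide: a carbonyl carbon bonded to a halogen.
The molecule carries 3 separate instances of an acyl chloride (-C(=O)Cl) meeting every constraint; each maps to a distinct set of atoms, giving 3 matches.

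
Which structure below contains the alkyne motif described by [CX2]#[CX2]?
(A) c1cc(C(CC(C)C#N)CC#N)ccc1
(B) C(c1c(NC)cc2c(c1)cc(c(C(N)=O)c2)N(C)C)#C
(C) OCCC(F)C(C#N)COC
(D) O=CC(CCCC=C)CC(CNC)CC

B

[CX2]#[CX2] describes a carbon-carbon triple bond (an alkyne).
(A) has a nitrile (-C#N) but the triple bond is C#N, not C#C.
(B) contains an ethynyl group (-C#CH), which satisfies every atom and bond constraint.
(C) has a nitrile (-C#N) but the triple bond is C#N, not C#C.
(D) has a vinyl group (-CH=CH2) but the C=C is a double bond; both carbons are CX3, not CX2.
So the answer is (B).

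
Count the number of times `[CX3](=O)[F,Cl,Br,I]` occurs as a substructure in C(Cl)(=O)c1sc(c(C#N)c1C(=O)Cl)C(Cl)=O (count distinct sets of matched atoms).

3

[CX3](=O)[F,Cl,Br,I] is the SMARTS for an acyl halide: a carbonyl carbon bonded to a halogen.
The molecule carries 3 separate instances of an acyl chloride (-C(=O)Cl) meeting every constraint; each maps to a distinct set of atoms, giving 3 matches.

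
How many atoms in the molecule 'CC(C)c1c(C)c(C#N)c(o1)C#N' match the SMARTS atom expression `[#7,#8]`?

3

The query [#7,#8] means: nitrogen or oxygen (comma = OR).
Check the 13 heavy atoms by environment: 1× o (aromatic) → match; 4× c (aromatic) → no; 6× C → no; 2× N → match.
Summing the matching environments: 1 + 2 = 3 matching atoms.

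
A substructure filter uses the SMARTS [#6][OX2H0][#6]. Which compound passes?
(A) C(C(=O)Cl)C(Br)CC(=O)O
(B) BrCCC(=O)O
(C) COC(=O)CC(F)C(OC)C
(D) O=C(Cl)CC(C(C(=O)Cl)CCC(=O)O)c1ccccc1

C

[#6][OX2H0][#6] describes an aliphatic oxygen bridging two carbons with no H on the oxygen (an ether).
(A) has a carboxylic acid group (-C(=O)OH) but the -OH oxygen has H1; the =O is OX1, not OX2.
(B) has a carboxylic acid group (-C(=O)OH) but the -OH oxygen has H1; the =O is OX1, not OX2.
(C) contains a methoxy ether (-OCH3), which satisfies every atom and bond constraint.
(D) has a carboxylic acid group (-C(=O)OH) but the -OH oxygen has H1; the =O is OX1, not OX2.
So the answer is (C).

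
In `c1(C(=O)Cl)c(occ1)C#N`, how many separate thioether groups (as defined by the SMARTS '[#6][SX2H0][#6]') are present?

0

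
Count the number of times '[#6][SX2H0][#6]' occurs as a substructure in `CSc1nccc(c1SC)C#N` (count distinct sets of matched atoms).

2

[#6][SX2H0][#6] is the SMARTS for a thioether: an aliphatic sulfur bridging two carbons with no H on the sulfur.
The molecule carries 2 separate instances of a methylthio ether (-SCH3) meeting every constraint; each maps to a distinct set of atoms, giving 2 matches.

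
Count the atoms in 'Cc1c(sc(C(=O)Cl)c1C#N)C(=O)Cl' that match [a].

5

The query [a] means: a matches any aromatic atom.
Check the 14 heavy atoms by environment: 1× s (aromatic) → match; 4× c (aromatic) → match; 4× C → no; 2× O → no; 2× Cl → no; 1× N → no.
Summing the matching environments: 1 + 4 = 5 matching atoms.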